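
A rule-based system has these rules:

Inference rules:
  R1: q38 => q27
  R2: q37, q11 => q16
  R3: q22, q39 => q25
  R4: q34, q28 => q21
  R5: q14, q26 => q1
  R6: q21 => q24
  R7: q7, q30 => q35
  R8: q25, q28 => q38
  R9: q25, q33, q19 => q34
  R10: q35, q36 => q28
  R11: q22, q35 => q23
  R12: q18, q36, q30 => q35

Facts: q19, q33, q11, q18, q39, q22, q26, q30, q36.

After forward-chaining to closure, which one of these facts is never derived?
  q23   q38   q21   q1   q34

q1

[1] R3 [q22, q39 => q25]; R12 [q18, q36, q30 => q35]. ⇒ new: q25, q35.
[2] R9 [q25, q33, q19 => q34]; R10 [q35, q36 => q28]; R11 [q22, q35 => q23]. ⇒ new: q34, q28, q23.
[3] R4 [q34, q28 => q21]; R8 [q25, q28 => q38]. ⇒ new: q21, q38.
[4] R1 [q38 => q27]; R6 [q21 => q24]. ⇒ new: q27, q24.
Derived: q38 (round 3), q34 (round 2), q23 (round 2), q21 (round 3). q1 never appears in any round.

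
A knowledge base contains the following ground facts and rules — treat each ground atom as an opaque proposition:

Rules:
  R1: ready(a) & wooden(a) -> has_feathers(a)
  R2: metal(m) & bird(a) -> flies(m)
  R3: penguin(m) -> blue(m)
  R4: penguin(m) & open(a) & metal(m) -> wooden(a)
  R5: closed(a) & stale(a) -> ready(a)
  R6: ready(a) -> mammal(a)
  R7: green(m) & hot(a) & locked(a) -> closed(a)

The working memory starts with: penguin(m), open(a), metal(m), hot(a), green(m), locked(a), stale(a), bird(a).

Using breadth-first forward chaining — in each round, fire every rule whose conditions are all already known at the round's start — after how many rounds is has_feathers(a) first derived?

3

Round 1: R2 [metal(m) & bird(a) -> flies(m)]; R3 [penguin(m) -> blue(m)]; R4 [penguin(m) & open(a) & metal(m) -> wooden(a)]; R7 [green(m) & hot(a) & locked(a) -> closed(a)]. New: flies(m), blue(m), wooden(a), closed(a).
Round 2: R5 [closed(a) & stale(a) -> ready(a)]. New: ready(a).
Round 3: R1 [ready(a) & wooden(a) -> has_feathers(a)]; R6 [ready(a) -> mammal(a)]. New: has_feathers(a), mammal(a).
has_feathers(a) first appears in round 3.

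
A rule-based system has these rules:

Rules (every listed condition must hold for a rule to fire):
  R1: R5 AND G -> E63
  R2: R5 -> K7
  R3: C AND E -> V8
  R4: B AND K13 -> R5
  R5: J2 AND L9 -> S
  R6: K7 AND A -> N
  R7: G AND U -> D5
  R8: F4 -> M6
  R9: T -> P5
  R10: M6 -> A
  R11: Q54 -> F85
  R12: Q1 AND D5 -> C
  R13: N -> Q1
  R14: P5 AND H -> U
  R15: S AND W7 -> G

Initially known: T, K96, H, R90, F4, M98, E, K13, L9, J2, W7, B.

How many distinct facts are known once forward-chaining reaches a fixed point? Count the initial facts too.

Round 1: R4 [B AND K13 -> R5]; R5 [J2 AND L9 -> S]; R8 [F4 -> M6]; R9 [T -> P5]. Adds R5, S, M6, P5.
Round 2: R2 [R5 -> K7]; R10 [M6 -> A]; R14 [P5 AND H -> U]; R15 [S AND W7 -> G]. Adds K7, A, U, G.
Round 3: R1 [R5 AND G -> E63]; R6 [K7 AND A -> N]; R7 [G AND U -> D5]. Adds E63, N, D5.
Round 4: R13 [N -> Q1]. Adds Q1.
Round 5: R12 [Q1 AND D5 -> C]. Adds C.
Round 6: R3 [C AND E -> V8]. Adds V8.
Closure: {A, B, C, D5, E, E63, F4, G, H, J2, K13, K7, K96, L9, M6, M98, N, P5, Q1, R5, R90, S, T, U, V8, W7} — 26 facts.

26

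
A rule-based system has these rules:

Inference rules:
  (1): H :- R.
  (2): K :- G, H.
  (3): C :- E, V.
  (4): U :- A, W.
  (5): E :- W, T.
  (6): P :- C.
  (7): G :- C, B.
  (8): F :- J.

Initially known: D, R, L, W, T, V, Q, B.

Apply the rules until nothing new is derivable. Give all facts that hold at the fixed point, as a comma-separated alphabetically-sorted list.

B, C, D, E, G, H, K, L, P, Q, R, T, V, W

Round 1 — (1), (5), derive H, E.
Round 2 — (3), derive C.
Round 3 — (6), (7), derive P, G.
Round 4 — (2), derive K.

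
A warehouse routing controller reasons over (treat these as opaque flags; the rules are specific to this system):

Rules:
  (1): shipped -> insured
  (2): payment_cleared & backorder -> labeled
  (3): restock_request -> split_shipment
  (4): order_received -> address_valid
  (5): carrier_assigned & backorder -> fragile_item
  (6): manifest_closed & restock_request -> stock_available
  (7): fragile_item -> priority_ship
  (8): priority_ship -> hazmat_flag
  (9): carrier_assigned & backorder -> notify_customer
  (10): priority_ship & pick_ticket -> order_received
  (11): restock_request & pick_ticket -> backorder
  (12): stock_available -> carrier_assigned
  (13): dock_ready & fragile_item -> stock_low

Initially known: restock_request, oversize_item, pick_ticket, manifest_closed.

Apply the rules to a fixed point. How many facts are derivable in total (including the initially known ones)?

Round 1 — (3), (6), (11), derive split_shipment, stock_available, backorder.
Round 2 — (12), derive carrier_assigned.
Round 3 — (5), (9), derive fragile_item, notify_customer.
Round 4 — (7), derive priority_ship.
Round 5 — (8), (10), derive hazmat_flag, order_received.
Round 6 — (4), derive address_valid.
Closure: {address_valid, backorder, carrier_assigned, fragile_item, hazmat_flag, manifest_closed, notify_customer, order_received, oversize_item, pick_ticket, priority_ship, restock_request, split_shipment, stock_available} — 14 facts.

14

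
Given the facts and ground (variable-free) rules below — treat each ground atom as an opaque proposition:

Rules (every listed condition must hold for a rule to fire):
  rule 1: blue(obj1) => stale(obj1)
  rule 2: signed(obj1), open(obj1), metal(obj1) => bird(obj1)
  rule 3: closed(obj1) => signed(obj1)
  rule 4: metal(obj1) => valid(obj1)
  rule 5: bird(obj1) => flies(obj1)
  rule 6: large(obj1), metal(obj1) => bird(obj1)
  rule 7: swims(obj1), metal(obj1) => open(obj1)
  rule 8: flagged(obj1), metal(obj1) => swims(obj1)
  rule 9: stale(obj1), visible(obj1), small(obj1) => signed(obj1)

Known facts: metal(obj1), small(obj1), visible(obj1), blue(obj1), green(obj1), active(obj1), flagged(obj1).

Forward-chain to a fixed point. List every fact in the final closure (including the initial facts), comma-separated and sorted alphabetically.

Round 1: rule 1 [blue(obj1) => stale(obj1)]; rule 4 [metal(obj1) => valid(obj1)]; rule 8 [flagged(obj1), metal(obj1) => swims(obj1)]. Adds stale(obj1), valid(obj1), swims(obj1).
Round 2: rule 7 [swims(obj1), metal(obj1) => open(obj1)]; rule 9 [stale(obj1), visible(obj1), small(obj1) => signed(obj1)]. Adds open(obj1), signed(obj1).
Round 3: rule 2 [signed(obj1), open(obj1), metal(obj1) => bird(obj1)]. Adds bird(obj1).
Round 4: rule 5 [bird(obj1) => flies(obj1)]. Adds flies(obj1).

active(obj1), bird(obj1), blue(obj1), flagged(obj1), flies(obj1), green(obj1), metal(obj1), open(obj1), signed(obj1), small(obj1), stale(obj1), swims(obj1), valid(obj1), visible(obj1)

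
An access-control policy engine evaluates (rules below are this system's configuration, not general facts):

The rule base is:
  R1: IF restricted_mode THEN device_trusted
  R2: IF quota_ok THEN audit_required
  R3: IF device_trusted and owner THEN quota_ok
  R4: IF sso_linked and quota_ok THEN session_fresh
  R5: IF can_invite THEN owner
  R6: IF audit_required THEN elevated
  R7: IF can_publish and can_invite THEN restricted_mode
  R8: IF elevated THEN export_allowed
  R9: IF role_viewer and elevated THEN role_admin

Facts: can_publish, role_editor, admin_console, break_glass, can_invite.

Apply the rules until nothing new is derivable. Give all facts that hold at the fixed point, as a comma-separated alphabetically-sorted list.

admin_console, audit_required, break_glass, can_invite, can_publish, device_trusted, elevated, export_allowed, owner, quota_ok, restricted_mode, role_editor

Round 1 fires R5, R7, giving owner, restricted_mode.
Round 2 fires R1, giving device_trusted.
Round 3 fires R3, giving quota_ok.
Round 4 fires R2, giving audit_required.
Round 5 fires R6, giving elevated.
Round 6 fires R8, giving export_allowed.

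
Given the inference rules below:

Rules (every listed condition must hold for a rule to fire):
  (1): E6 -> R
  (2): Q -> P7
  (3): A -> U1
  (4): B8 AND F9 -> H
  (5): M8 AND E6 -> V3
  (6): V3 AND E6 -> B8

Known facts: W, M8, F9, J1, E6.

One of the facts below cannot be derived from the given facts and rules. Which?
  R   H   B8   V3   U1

[1] (1) [E6 -> R]; (5) [M8 AND E6 -> V3]. ⇒ new: R, V3.
[2] (6) [V3 AND E6 -> B8]. ⇒ new: B8.
[3] (4) [B8 AND F9 -> H]. ⇒ new: H.
Derived: R (round 1), B8 (round 2), V3 (round 1), H (round 3). U1 never appears in any round.

U1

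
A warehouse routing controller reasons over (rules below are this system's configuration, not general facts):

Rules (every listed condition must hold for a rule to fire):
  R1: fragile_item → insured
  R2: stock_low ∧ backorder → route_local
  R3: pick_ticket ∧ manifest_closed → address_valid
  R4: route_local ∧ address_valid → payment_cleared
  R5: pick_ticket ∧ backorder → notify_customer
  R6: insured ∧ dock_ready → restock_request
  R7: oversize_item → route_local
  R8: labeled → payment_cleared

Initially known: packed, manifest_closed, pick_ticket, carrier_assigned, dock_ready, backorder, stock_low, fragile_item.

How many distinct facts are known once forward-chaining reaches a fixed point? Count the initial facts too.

[1] R1 [fragile_item → insured]; R2 [stock_low ∧ backorder → route_local]; R3 [pick_ticket ∧ manifest_closed → address_valid]; R5 [pick_ticket ∧ backorder → notify_customer]. ⇒ new: insured, route_local, address_valid, notify_customer.
[2] R4 [route_local ∧ address_valid → payment_cleared]; R6 [insured ∧ dock_ready → restock_request]. ⇒ new: payment_cleared, restock_request.
Closure: {address_valid, backorder, carrier_assigned, dock_ready, fragile_item, insured, manifest_closed, notify_customer, packed, payment_cleared, pick_ticket, restock_request, route_local, stock_low} — 14 facts.

14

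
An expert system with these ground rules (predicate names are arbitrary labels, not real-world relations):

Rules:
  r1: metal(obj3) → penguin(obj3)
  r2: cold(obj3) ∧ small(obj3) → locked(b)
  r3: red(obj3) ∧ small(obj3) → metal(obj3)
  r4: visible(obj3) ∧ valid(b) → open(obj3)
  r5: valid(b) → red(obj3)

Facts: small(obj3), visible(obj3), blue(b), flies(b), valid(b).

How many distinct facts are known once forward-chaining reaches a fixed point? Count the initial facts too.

9

Round 1: r4 [visible(obj3) ∧ valid(b) → open(obj3)]; r5 [valid(b) → red(obj3)]. New: open(obj3), red(obj3).
Round 2: r3 [red(obj3) ∧ small(obj3) → metal(obj3)]. New: metal(obj3).
Round 3: r1 [metal(obj3) → penguin(obj3)]. New: penguin(obj3).
Closure: {blue(b), flies(b), metal(obj3), open(obj3), penguin(obj3), red(obj3), small(obj3), valid(b), visible(obj3)} — 9 facts.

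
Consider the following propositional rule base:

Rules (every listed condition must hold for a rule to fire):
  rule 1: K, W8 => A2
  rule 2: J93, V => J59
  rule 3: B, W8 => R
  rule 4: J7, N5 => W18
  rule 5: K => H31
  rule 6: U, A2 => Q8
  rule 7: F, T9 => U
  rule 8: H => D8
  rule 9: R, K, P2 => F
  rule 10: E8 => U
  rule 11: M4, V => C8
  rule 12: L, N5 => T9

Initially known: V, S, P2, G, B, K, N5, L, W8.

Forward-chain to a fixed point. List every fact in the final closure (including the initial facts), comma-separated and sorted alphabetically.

[1] rule 1 [K, W8 => A2]; rule 3 [B, W8 => R]; rule 5 [K => H31]; rule 12 [L, N5 => T9]. ⇒ new: A2, R, H31, T9.
[2] rule 9 [R, K, P2 => F]. ⇒ new: F.
[3] rule 7 [F, T9 => U]. ⇒ new: U.
[4] rule 6 [U, A2 => Q8]. ⇒ new: Q8.

A2, B, F, G, H31, K, L, N5, P2, Q8, R, S, T9, U, V, W8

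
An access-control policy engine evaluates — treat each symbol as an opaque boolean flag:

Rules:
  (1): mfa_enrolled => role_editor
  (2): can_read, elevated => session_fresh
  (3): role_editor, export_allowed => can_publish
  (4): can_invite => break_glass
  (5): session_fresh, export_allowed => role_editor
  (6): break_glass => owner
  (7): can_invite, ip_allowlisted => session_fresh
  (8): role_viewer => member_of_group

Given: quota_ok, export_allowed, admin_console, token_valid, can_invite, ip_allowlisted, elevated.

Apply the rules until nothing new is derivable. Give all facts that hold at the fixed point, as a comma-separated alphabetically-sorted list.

[1] (4) [can_invite => break_glass]; (7) [can_invite, ip_allowlisted => session_fresh]. ⇒ new: break_glass, session_fresh.
[2] (5) [session_fresh, export_allowed => role_editor]; (6) [break_glass => owner]. ⇒ new: role_editor, owner.
[3] (3) [role_editor, export_allowed => can_publish]. ⇒ new: can_publish.

admin_console, break_glass, can_invite, can_publish, elevated, export_allowed, ip_allowlisted, owner, quota_ok, role_editor, session_fresh, token_valid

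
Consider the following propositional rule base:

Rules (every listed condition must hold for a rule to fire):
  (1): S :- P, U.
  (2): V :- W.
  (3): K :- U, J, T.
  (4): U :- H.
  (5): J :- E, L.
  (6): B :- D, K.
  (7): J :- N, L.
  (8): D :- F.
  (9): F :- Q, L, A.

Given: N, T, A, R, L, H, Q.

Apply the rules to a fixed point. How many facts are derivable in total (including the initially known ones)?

13

Round 1 fires (4), (7), (9), giving U, J, F.
Round 2 fires (3), (8), giving K, D.
Round 3 fires (6), giving B.
Closure: {A, B, D, F, H, J, K, L, N, Q, R, T, U} — 13 facts.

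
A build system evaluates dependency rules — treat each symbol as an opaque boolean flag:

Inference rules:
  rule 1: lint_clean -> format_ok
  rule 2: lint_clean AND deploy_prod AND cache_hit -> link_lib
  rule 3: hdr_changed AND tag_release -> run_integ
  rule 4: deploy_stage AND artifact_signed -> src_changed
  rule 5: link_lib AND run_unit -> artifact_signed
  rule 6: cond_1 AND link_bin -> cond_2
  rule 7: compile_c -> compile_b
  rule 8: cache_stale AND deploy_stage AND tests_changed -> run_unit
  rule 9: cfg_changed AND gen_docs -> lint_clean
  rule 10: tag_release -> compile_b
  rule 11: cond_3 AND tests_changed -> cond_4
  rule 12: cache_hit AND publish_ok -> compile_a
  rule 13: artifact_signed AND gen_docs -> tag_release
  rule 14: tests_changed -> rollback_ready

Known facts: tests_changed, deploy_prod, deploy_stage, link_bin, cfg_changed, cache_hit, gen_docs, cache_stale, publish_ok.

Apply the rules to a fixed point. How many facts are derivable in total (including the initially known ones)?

Round 1: rule 8 [cache_stale AND deploy_stage AND tests_changed -> run_unit]; rule 9 [cfg_changed AND gen_docs -> lint_clean]; rule 12 [cache_hit AND publish_ok -> compile_a]; rule 14 [tests_changed -> rollback_ready]. New: run_unit, lint_clean, compile_a, rollback_ready.
Round 2: rule 1 [lint_clean -> format_ok]; rule 2 [lint_clean AND deploy_prod AND cache_hit -> link_lib]. New: format_ok, link_lib.
Round 3: rule 5 [link_lib AND run_unit -> artifact_signed]. New: artifact_signed.
Round 4: rule 4 [deploy_stage AND artifact_signed -> src_changed]; rule 13 [artifact_signed AND gen_docs -> tag_release]. New: src_changed, tag_release.
Round 5: rule 10 [tag_release -> compile_b]. New: compile_b.
Closure: {artifact_signed, cache_hit, cache_stale, cfg_changed, compile_a, compile_b, deploy_prod, deploy_stage, format_ok, gen_docs, link_bin, link_lib, lint_clean, publish_ok, rollback_ready, run_unit, src_changed, tag_release, tests_changed} — 19 facts.

19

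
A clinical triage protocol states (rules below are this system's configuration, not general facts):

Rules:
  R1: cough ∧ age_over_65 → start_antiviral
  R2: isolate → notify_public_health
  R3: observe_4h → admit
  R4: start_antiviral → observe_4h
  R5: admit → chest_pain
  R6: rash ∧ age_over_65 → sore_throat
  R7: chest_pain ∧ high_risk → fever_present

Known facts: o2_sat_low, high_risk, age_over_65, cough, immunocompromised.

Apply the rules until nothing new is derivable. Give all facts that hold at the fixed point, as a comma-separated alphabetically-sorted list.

Round 1: R1 [cough ∧ age_over_65 → start_antiviral]. Adds start_antiviral.
Round 2: R4 [start_antiviral → observe_4h]. Adds observe_4h.
Round 3: R3 [observe_4h → admit]. Adds admit.
Round 4: R5 [admit → chest_pain]. Adds chest_pain.
Round 5: R7 [chest_pain ∧ high_risk → fever_present]. Adds fever_present.

admit, age_over_65, chest_pain, cough, fever_present, high_risk, immunocompromised, o2_sat_low, observe_4h, start_antiviral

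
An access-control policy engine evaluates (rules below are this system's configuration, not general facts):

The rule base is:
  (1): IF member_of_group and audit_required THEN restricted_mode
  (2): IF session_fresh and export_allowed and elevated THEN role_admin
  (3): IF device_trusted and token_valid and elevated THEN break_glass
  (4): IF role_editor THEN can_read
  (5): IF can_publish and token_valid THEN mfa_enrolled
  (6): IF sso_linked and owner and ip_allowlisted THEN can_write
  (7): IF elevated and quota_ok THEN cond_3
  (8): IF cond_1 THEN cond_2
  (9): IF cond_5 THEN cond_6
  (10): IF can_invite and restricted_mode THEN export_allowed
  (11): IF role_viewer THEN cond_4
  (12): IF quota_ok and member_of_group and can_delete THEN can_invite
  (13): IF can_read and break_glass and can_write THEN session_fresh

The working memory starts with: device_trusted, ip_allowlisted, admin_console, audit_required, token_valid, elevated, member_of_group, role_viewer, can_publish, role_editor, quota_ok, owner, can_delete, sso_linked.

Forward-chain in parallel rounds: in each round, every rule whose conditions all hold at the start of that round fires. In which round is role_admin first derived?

Round 1: (1) [IF member_of_group and audit_required THEN restricted_mode]; (3) [IF device_trusted and token_valid and elevated THEN break_glass]; (4) [IF role_editor THEN can_read]; (5) [IF can_publish and token_valid THEN mfa_enrolled]; (6) [IF sso_linked and owner and ip_allowlisted THEN can_write]; (7) [IF elevated and quota_ok THEN cond_3]; (11) [IF role_viewer THEN cond_4]; (12) [IF quota_ok and member_of_group and can_delete THEN can_invite]. Adds restricted_mode, break_glass, can_read, mfa_enrolled, can_write, cond_3, cond_4, can_invite.
Round 2: (10) [IF can_invite and restricted_mode THEN export_allowed]; (13) [IF can_read and break_glass and can_write THEN session_fresh]. Adds export_allowed, session_fresh.
Round 3: (2) [IF session_fresh and export_allowed and elevated THEN role_admin]. Adds role_admin.
role_admin first appears in round 3.

3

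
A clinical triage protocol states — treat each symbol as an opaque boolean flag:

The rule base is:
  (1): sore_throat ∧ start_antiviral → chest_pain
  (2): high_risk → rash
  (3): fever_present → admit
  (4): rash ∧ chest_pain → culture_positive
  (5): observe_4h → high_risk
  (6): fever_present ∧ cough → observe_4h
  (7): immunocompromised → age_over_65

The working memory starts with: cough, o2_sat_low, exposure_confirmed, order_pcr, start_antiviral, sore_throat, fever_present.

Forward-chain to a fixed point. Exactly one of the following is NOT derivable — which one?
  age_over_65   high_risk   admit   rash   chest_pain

age_over_65

[1] (1) [sore_throat ∧ start_antiviral → chest_pain]; (3) [fever_present → admit]; (6) [fever_present ∧ cough → observe_4h]. ⇒ new: chest_pain, admit, observe_4h.
[2] (5) [observe_4h → high_risk]. ⇒ new: high_risk.
[3] (2) [high_risk → rash]. ⇒ new: rash.
[4] (4) [rash ∧ chest_pain → culture_positive]. ⇒ new: culture_positive.
Derived: high_risk (round 2), rash (round 3), chest_pain (round 1), admit (round 1). age_over_65 never appears in any round.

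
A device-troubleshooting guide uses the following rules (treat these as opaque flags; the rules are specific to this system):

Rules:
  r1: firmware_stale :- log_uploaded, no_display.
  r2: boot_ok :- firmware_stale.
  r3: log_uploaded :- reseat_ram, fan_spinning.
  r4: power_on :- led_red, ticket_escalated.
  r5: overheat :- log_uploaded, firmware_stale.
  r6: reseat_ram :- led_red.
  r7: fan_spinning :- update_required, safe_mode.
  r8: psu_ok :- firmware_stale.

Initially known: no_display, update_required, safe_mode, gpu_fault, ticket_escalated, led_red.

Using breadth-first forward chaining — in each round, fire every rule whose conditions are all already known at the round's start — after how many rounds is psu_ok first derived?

4

Round 1 fires r4, r6, r7, giving power_on, reseat_ram, fan_spinning.
Round 2 fires r3, giving log_uploaded.
Round 3 fires r1, giving firmware_stale.
Round 4 fires r2, r5, r8, giving boot_ok, overheat, psu_ok.
psu_ok first appears in round 4.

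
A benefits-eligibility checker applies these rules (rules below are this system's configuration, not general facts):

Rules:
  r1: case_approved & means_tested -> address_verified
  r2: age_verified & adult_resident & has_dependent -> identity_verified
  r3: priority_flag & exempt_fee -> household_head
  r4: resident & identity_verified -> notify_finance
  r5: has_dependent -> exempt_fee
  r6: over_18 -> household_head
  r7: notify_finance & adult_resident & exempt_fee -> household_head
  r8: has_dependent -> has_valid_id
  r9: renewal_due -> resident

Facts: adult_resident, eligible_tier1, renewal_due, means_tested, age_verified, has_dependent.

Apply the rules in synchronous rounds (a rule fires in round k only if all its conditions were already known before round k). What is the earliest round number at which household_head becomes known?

3

[1] r2 [age_verified & adult_resident & has_dependent -> identity_verified]; r5 [has_dependent -> exempt_fee]; r8 [has_dependent -> has_valid_id]; r9 [renewal_due -> resident]. ⇒ new: identity_verified, exempt_fee, has_valid_id, resident.
[2] r4 [resident & identity_verified -> notify_finance]. ⇒ new: notify_finance.
[3] r7 [notify_finance & adult_resident & exempt_fee -> household_head]. ⇒ new: household_head.
household_head first appears in round 3.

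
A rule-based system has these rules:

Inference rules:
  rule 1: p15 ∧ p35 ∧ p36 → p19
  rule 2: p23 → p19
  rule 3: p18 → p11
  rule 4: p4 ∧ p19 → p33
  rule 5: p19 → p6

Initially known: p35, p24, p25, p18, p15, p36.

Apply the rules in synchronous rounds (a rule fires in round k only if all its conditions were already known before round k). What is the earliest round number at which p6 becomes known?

Round 1 fires rule 1, rule 3, giving p19, p11.
Round 2 fires rule 5, giving p6.
p6 first appears in round 2.

2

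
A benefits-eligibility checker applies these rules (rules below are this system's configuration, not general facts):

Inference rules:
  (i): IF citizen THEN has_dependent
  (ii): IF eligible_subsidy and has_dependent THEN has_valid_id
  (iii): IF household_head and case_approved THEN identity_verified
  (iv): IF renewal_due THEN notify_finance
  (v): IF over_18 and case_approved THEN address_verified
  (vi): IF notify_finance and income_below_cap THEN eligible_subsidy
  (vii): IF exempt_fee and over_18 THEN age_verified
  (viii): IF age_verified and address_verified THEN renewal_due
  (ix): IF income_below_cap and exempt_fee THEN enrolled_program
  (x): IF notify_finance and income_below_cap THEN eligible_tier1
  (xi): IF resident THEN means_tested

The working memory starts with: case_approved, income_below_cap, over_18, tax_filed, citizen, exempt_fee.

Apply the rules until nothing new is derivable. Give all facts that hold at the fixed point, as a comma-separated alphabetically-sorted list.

[1] (i) [IF citizen THEN has_dependent]; (v) [IF over_18 and case_approved THEN address_verified]; (vii) [IF exempt_fee and over_18 THEN age_verified]; (ix) [IF income_below_cap and exempt_fee THEN enrolled_program]. ⇒ new: has_dependent, address_verified, age_verified, enrolled_program.
[2] (viii) [IF age_verified and address_verified THEN renewal_due]. ⇒ new: renewal_due.
[3] (iv) [IF renewal_due THEN notify_finance]. ⇒ new: notify_finance.
[4] (vi) [IF notify_finance and income_below_cap THEN eligible_subsidy]; (x) [IF notify_finance and income_below_cap THEN eligible_tier1]. ⇒ new: eligible_subsidy, eligible_tier1.
[5] (ii) [IF eligible_subsidy and has_dependent THEN has_valid_id]. ⇒ new: has_valid_id.

address_verified, age_verified, case_approved, citizen, eligible_subsidy, eligible_tier1, enrolled_program, exempt_fee, has_dependent, has_valid_id, income_below_cap, notify_finance, over_18, renewal_due, tax_filed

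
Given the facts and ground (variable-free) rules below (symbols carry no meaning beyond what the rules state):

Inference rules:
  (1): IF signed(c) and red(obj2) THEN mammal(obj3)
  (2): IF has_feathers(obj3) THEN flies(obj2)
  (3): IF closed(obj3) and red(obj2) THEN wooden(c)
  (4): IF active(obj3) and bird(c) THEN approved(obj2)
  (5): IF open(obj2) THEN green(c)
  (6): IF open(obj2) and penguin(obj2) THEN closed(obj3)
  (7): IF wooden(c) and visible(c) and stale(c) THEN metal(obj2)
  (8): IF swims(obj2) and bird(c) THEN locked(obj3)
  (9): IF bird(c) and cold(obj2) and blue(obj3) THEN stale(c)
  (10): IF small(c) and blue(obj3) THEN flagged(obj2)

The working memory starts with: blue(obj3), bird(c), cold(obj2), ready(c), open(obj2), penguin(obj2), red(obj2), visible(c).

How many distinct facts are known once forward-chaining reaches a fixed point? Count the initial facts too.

Round 1: (5) [IF open(obj2) THEN green(c)]; (6) [IF open(obj2) and penguin(obj2) THEN closed(obj3)]; (9) [IF bird(c) and cold(obj2) and blue(obj3) THEN stale(c)]. New: green(c), closed(obj3), stale(c).
Round 2: (3) [IF closed(obj3) and red(obj2) THEN wooden(c)]. New: wooden(c).
Round 3: (7) [IF wooden(c) and visible(c) and stale(c) THEN metal(obj2)]. New: metal(obj2).
Closure: {bird(c), blue(obj3), closed(obj3), cold(obj2), green(c), metal(obj2), open(obj2), penguin(obj2), ready(c), red(obj2), stale(c), visible(c), wooden(c)} — 13 facts.

13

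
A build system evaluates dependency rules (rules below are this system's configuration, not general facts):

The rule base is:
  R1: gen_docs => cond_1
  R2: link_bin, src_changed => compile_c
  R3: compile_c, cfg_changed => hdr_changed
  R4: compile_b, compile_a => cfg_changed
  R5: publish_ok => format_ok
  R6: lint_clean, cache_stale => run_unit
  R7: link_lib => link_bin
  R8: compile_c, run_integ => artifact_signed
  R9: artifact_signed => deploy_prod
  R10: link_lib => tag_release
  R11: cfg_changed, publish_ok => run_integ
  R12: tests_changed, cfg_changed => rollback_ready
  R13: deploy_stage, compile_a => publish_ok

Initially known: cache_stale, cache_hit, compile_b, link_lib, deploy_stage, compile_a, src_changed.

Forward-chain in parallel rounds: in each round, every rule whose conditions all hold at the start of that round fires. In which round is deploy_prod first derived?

4

Round 1 fires R4, R7, R10, R13, giving cfg_changed, link_bin, tag_release, publish_ok.
Round 2 fires R2, R5, R11, giving compile_c, format_ok, run_integ.
Round 3 fires R3, R8, giving hdr_changed, artifact_signed.
Round 4 fires R9, giving deploy_prod.
deploy_prod first appears in round 4.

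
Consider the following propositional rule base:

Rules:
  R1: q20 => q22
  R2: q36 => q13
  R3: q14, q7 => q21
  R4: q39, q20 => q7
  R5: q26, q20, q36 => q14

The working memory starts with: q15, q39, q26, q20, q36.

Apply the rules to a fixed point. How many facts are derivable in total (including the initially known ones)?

10

Round 1: R1 [q20 => q22]; R2 [q36 => q13]; R4 [q39, q20 => q7]; R5 [q26, q20, q36 => q14]. New: q22, q13, q7, q14.
Round 2: R3 [q14, q7 => q21]. New: q21.
Closure: {q13, q14, q15, q20, q21, q22, q26, q36, q39, q7} — 10 facts.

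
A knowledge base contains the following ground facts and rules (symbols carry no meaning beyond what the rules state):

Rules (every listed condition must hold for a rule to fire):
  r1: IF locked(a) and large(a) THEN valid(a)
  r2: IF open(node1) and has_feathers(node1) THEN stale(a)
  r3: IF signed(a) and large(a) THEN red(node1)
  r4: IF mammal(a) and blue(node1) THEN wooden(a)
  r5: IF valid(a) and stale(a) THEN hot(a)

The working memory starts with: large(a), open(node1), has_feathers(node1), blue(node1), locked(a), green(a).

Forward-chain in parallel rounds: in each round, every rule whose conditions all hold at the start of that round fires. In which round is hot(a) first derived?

Round 1 fires r1, r2, giving valid(a), stale(a).
Round 2 fires r5, giving hot(a).
hot(a) first appears in round 2.

2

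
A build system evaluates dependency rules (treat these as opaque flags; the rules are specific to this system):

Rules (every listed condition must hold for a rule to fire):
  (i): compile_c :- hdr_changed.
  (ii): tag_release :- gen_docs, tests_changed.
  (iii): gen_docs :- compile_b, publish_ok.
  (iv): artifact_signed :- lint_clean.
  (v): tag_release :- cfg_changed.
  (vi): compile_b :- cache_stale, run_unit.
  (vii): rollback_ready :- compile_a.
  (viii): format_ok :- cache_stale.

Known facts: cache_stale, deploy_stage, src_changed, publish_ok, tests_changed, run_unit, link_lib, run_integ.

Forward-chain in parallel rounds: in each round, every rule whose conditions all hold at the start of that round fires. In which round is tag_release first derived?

Round 1 — (vi), (viii), derive compile_b, format_ok.
Round 2 — (iii), derive gen_docs.
Round 3 — (ii), derive tag_release.
tag_release first appears in round 3.

3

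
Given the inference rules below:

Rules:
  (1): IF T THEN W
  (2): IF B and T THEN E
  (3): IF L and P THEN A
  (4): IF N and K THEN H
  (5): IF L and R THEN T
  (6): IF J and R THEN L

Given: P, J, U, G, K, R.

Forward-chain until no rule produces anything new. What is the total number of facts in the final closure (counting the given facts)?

10

Round 1 — (6), derive L.
Round 2 — (3), (5), derive A, T.
Round 3 — (1), derive W.
Closure: {A, G, J, K, L, P, R, T, U, W} — 10 facts.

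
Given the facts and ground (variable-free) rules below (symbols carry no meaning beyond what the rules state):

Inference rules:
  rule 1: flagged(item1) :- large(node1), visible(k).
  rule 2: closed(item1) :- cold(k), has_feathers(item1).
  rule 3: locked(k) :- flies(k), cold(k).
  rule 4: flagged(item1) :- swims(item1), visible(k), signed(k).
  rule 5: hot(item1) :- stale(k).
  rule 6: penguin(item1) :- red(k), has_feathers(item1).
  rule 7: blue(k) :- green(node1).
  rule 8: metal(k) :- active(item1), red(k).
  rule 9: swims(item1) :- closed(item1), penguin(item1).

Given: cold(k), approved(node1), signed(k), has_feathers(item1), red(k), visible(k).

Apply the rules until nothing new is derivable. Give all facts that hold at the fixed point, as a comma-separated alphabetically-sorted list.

approved(node1), closed(item1), cold(k), flagged(item1), has_feathers(item1), penguin(item1), red(k), signed(k), swims(item1), visible(k)

Round 1 — rule 2, rule 6, derive closed(item1), penguin(item1).
Round 2 — rule 9, derive swims(item1).
Round 3 — rule 4, derive flagged(item1).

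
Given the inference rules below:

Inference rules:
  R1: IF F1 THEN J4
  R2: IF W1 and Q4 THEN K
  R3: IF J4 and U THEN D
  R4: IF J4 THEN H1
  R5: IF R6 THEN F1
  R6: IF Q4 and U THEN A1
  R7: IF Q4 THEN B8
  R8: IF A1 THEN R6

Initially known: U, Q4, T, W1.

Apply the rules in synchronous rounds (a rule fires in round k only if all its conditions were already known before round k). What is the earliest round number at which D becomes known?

5

Round 1: R2 [IF W1 and Q4 THEN K]; R6 [IF Q4 and U THEN A1]; R7 [IF Q4 THEN B8]. Adds K, A1, B8.
Round 2: R8 [IF A1 THEN R6]. Adds R6.
Round 3: R5 [IF R6 THEN F1]. Adds F1.
Round 4: R1 [IF F1 THEN J4]. Adds J4.
Round 5: R3 [IF J4 and U THEN D]; R4 [IF J4 THEN H1]. Adds D, H1.
D first appears in round 5.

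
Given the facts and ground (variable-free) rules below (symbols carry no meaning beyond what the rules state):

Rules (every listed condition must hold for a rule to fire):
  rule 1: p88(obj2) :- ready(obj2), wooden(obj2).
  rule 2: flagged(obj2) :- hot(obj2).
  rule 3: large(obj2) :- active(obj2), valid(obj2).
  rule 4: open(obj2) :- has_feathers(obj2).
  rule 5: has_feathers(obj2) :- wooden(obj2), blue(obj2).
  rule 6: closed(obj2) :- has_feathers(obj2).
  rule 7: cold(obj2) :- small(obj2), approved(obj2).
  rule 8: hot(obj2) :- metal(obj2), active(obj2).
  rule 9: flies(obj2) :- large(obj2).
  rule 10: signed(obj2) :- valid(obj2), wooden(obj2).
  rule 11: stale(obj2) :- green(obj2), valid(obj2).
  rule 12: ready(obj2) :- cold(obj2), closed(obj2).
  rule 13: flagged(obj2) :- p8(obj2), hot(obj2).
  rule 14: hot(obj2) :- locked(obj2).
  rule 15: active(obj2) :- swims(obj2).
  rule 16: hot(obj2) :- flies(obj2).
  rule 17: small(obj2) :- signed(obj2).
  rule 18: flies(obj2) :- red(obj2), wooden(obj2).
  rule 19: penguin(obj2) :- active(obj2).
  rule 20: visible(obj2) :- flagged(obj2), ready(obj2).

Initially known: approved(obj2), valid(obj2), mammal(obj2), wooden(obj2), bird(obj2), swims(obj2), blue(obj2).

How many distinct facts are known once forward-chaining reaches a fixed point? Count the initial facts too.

22

Round 1 — rule 5, rule 10, rule 15, derive has_feathers(obj2), signed(obj2), active(obj2).
Round 2 — rule 3, rule 4, rule 6, rule 17, rule 19, derive large(obj2), open(obj2), closed(obj2), small(obj2), penguin(obj2).
Round 3 — rule 7, rule 9, derive cold(obj2), flies(obj2).
Round 4 — rule 12, rule 16, derive ready(obj2), hot(obj2).
Round 5 — rule 1, rule 2, derive p88(obj2), flagged(obj2).
Round 6 — rule 20, derive visible(obj2).
Closure: {active(obj2), approved(obj2), bird(obj2), blue(obj2), closed(obj2), cold(obj2), flagged(obj2), flies(obj2), has_feathers(obj2), hot(obj2), large(obj2), mammal(obj2), open(obj2), p88(obj2), penguin(obj2), ready(obj2), signed(obj2), small(obj2), swims(obj2), valid(obj2), visible(obj2), wooden(obj2)} — 22 facts.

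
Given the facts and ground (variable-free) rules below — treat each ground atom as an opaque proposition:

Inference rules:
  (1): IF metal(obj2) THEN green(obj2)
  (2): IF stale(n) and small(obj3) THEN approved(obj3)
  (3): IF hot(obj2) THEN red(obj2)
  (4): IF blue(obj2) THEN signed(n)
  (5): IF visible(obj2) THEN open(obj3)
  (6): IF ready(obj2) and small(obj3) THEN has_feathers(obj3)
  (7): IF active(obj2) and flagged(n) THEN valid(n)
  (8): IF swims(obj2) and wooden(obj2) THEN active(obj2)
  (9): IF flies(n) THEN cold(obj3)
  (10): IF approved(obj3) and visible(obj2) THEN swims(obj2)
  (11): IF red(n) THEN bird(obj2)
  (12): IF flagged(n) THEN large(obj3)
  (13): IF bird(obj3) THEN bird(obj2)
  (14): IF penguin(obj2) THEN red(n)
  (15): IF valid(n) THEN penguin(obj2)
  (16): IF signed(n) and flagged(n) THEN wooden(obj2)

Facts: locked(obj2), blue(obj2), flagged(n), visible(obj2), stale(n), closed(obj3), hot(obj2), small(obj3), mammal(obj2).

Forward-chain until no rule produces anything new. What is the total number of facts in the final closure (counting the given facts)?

[1] (2) [IF stale(n) and small(obj3) THEN approved(obj3)]; (3) [IF hot(obj2) THEN red(obj2)]; (4) [IF blue(obj2) THEN signed(n)]; (5) [IF visible(obj2) THEN open(obj3)]; (12) [IF flagged(n) THEN large(obj3)]. ⇒ new: approved(obj3), red(obj2), signed(n), open(obj3), large(obj3).
[2] (10) [IF approved(obj3) and visible(obj2) THEN swims(obj2)]; (16) [IF signed(n) and flagged(n) THEN wooden(obj2)]. ⇒ new: swims(obj2), wooden(obj2).
[3] (8) [IF swims(obj2) and wooden(obj2) THEN active(obj2)]. ⇒ new: active(obj2).
[4] (7) [IF active(obj2) and flagged(n) THEN valid(n)]. ⇒ new: valid(n).
[5] (15) [IF valid(n) THEN penguin(obj2)]. ⇒ new: penguin(obj2).
[6] (14) [IF penguin(obj2) THEN red(n)]. ⇒ new: red(n).
[7] (11) [IF red(n) THEN bird(obj2)]. ⇒ new: bird(obj2).
Closure: {active(obj2), approved(obj3), bird(obj2), blue(obj2), closed(obj3), flagged(n), hot(obj2), large(obj3), locked(obj2), mammal(obj2), open(obj3), penguin(obj2), red(n), red(obj2), signed(n), small(obj3), stale(n), swims(obj2), valid(n), visible(obj2), wooden(obj2)} — 21 facts.

21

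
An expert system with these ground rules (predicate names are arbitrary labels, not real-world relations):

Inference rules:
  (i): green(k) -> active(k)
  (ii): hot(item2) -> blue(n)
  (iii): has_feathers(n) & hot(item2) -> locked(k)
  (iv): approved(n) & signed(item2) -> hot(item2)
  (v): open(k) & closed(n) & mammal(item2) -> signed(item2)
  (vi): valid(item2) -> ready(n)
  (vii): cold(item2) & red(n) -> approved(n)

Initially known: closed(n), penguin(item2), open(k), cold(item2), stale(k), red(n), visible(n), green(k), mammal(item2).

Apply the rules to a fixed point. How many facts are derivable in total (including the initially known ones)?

14

Round 1 fires (i), (v), (vii), giving active(k), signed(item2), approved(n).
Round 2 fires (iv), giving hot(item2).
Round 3 fires (ii), giving blue(n).
Closure: {active(k), approved(n), blue(n), closed(n), cold(item2), green(k), hot(item2), mammal(item2), open(k), penguin(item2), red(n), signed(item2), stale(k), visible(n)} — 14 facts.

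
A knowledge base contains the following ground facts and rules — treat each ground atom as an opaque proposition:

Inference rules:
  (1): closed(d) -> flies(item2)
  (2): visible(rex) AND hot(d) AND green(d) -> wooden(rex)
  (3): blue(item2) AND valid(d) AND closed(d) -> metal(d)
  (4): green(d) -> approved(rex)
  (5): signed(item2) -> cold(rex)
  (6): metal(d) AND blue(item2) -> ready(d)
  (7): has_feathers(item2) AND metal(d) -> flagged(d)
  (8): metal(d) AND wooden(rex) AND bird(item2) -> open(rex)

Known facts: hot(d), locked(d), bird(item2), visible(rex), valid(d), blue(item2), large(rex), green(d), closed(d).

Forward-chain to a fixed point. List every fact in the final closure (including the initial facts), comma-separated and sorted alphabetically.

Round 1 — (1), (2), (3), (4), derive flies(item2), wooden(rex), metal(d), approved(rex).
Round 2 — (6), (8), derive ready(d), open(rex).

approved(rex), bird(item2), blue(item2), closed(d), flies(item2), green(d), hot(d), large(rex), locked(d), metal(d), open(rex), ready(d), valid(d), visible(rex), wooden(rex)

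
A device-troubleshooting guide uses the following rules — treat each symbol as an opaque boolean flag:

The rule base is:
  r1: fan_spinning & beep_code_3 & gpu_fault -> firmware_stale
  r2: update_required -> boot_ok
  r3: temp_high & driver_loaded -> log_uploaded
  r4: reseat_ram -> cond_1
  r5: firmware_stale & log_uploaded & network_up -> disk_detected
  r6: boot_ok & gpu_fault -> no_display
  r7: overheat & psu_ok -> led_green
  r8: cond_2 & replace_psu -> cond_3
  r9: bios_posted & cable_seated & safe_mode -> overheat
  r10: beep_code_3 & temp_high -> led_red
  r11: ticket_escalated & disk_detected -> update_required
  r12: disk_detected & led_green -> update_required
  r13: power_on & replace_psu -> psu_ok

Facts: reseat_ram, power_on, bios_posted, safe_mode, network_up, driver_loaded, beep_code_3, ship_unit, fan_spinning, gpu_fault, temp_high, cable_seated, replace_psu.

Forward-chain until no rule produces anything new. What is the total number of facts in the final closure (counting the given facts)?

24

Round 1 — r1, r3, r4, r9, r10, r13, derive firmware_stale, log_uploaded, cond_1, overheat, led_red, psu_ok.
Round 2 — r5, r7, derive disk_detected, led_green.
Round 3 — r12, derive update_required.
Round 4 — r2, derive boot_ok.
Round 5 — r6, derive no_display.
Closure: {beep_code_3, bios_posted, boot_ok, cable_seated, cond_1, disk_detected, driver_loaded, fan_spinning, firmware_stale, gpu_fault, led_green, led_red, log_uploaded, network_up, no_display, overheat, power_on, psu_ok, replace_psu, reseat_ram, safe_mode, ship_unit, temp_high, update_required} — 24 facts.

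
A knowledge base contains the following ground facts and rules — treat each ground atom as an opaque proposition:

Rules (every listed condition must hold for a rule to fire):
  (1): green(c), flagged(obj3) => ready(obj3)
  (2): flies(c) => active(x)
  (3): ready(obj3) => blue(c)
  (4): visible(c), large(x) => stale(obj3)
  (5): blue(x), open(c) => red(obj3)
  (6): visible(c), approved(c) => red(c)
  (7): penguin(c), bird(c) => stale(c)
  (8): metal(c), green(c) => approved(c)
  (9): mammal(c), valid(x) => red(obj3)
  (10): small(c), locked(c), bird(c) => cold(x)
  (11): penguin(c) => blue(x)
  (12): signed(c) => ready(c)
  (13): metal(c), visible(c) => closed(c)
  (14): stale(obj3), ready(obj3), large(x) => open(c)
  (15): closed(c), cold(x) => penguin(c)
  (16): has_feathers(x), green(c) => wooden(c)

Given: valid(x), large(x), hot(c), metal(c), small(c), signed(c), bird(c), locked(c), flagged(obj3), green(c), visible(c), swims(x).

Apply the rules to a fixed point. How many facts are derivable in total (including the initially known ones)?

25

Round 1 fires (1), (4), (8), (10), (12), (13), giving ready(obj3), stale(obj3), approved(c), cold(x), ready(c), closed(c).
Round 2 fires (3), (6), (14), (15), giving blue(c), red(c), open(c), penguin(c).
Round 3 fires (7), (11), giving stale(c), blue(x).
Round 4 fires (5), giving red(obj3).
Closure: {approved(c), bird(c), blue(c), blue(x), closed(c), cold(x), flagged(obj3), green(c), hot(c), large(x), locked(c), metal(c), open(c), penguin(c), ready(c), ready(obj3), red(c), red(obj3), signed(c), small(c), stale(c), stale(obj3), swims(x), valid(x), visible(c)} — 25 facts.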